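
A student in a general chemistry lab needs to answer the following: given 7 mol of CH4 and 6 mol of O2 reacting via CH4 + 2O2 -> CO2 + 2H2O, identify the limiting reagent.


Mole ratio available / coefficient:
  CH4: 7/1 = 7.000
  O2: 6/2 = 3.000
Smaller ratio is limiting.

O2


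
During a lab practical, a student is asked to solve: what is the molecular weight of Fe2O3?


M(Fe2O3) = 2×55.85 + 3×16.0
= 111.7 + 48.0
= 159.7 g/mol

159.7 g/mol


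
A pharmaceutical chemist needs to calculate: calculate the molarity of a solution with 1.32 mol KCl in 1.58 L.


M = n/V = 1.32/1.58 = 0.835 mol/L

0.835 M


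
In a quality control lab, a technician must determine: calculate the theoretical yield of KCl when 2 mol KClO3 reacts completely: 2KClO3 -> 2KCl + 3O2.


Mole ratio KCl:KClO3 = 2:2
n(KCl) = 2 × 2/2 = 2.000 mol
mass = 2.000 × 74.55 = 149.1 g

149.1 g


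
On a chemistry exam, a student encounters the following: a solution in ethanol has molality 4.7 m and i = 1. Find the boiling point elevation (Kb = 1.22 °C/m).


ΔTb = Kb × m × i
= 1.22 × 4.7 × 1
= 5.734 °C

5.734 °C


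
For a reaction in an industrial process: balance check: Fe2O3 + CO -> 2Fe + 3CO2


Equation: Fe2O3 + CO -> 2Fe + 3CO2
Check atoms: C: 1≠3, Fe: 2=2, O: 4≠6
Not balanced

No, not balanced


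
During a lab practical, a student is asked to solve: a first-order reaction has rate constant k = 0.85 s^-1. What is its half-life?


t½ = ln2/k = 0.693147/(0.85 s^-1)
= 0.8155 s

0.8155 s


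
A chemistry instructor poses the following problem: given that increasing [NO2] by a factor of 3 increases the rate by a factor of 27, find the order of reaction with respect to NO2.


rate ∝ [NO2]^n
3^n = 27 → n = 3
Order in NO2: 3

3


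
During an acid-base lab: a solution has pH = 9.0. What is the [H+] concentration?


[H+] = 10^(-pH) = 10^(-9.0)
= 1.0×10^-9 M

1.0×10^-9 M


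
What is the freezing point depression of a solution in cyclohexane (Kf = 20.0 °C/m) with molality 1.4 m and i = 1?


ΔTf = Kf × m × i
= 20.0 × 1.4 × 1
= 28.0 °C

28.0 °C


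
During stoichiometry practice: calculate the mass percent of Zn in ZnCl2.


M(ZnCl2) = 1×65.38 + 2×35.45 = 136.28 g/mol
Mass of Zn = 1 × 65.38 = 65.38 g/mol
% Zn = 65.38/136.28 × 100 = 47.97%

47.97%


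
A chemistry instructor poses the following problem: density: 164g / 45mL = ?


ρ = mass/volume
= 164/45
= 3.644 g/mL

3.644 g/mL


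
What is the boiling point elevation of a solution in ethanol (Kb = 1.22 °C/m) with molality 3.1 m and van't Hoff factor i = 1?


ΔTb = Kb × m × i
= 1.22 × 3.1 × 1
= 3.782 °C

3.782 °C


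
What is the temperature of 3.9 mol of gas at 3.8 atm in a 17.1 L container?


PV = nRT  (R = 0.08206 L·atm/(mol·K))
T = PV/(nR) = 3.8×17.1/(3.9×0.08206)
= 64.98/0.320034
= 203.04 K

203.04 K


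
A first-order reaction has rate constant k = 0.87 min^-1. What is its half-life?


t½ = ln2/k = 0.693147/(0.87 min^-1)
= 0.7967 min

0.7967 min


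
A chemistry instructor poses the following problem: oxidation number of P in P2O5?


2x + 5(-2) = 0, so x = +5
Oxidation number: +5

+5


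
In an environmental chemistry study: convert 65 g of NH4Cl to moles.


M(NH4Cl) = 53.49 g/mol
n = mass/M = 65/53.49 = 1.2152 mol

1.2152 mol


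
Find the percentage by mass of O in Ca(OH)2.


M(Ca(OH)2) = 1×40.08 + 2×16.0 + 2×1.008 = 74.096 g/mol
Mass of O = 2 × 16.0 = 32.00 g/mol
% O = 32.00/74.096 × 100 = 43.19%

43.19%


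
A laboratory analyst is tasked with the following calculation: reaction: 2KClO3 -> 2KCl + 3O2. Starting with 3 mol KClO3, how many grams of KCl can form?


Mole ratio KCl:KClO3 = 2:2
n(KCl) = 3 × 2/2 = 3.000 mol
mass = 3.000 × 74.55 = 223.65 g

223.65 g


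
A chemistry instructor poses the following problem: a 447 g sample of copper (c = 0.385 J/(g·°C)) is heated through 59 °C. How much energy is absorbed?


q = mcΔT = 447 × 0.385 × 59
= 10153.61 J

10153.61 J


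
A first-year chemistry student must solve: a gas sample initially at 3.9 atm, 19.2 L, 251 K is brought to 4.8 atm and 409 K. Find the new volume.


P1V1/T1 = P2V2/T2
V2 = P1V1T2/(T1P2)
= 3.9×19.2×409/(251×4.8)
= 25.42 L

25.42 L


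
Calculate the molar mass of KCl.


M(KCl) = 1×39.1 + 1×35.45
= 39.1 + 35.45
= 74.55 g/mol

74.55 g/mol


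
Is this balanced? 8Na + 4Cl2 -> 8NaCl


Equation: 8Na + 4Cl2 -> 8NaCl
Check atoms: Cl: 8=8, Na: 8=8
Balanced

Yes, balanced


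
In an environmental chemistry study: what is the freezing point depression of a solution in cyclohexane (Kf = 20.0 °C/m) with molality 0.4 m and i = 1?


ΔTf = Kf × m × i
= 20.0 × 0.4 × 1
= 8.0 °C

8.0 °C


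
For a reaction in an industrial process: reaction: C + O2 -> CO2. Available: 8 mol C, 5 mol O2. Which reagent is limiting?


Mole ratio available / coefficient:
  C: 8/1 = 8.000
  O2: 5/1 = 5.000
Smaller ratio is limiting.

O2


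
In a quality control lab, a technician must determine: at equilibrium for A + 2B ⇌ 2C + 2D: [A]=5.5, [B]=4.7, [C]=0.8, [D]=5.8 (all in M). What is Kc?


Kc = [C]^2[D]^2/([A][B]^2)
= (0.8^2 × 5.8^2)/(5.5^1 × 4.7^2)
= 21.5296/121.495
= 0.1772

0.1772


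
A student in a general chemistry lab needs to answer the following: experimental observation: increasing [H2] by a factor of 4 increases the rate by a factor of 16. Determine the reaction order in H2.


rate ∝ [H2]^n
4^n = 16 → n = 2
Order in H2: 2

2


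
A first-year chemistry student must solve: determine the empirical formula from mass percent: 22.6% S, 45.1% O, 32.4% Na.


Assume 100 g sample. Moles of each element:
  S: 22.6/32.07 = 0.705 mol
  O: 45.1/16.0 = 2.819 mol
  Na: 32.4/22.99 = 1.409 mol
Divide by smallest (0.705):
  S: 0.705/0.705 = 1.0
  O: 2.819/0.705 = 4.0
  Na: 1.409/0.705 = 2.0
Empirical formula: Na2SO4

Na2SO4


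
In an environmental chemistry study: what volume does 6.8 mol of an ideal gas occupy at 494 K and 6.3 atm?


PV = nRT  (R = 0.08206 L·atm/(mol·K))
V = nRT/P = 6.8×0.08206×494/6.3
= 43.755 L

43.755 L


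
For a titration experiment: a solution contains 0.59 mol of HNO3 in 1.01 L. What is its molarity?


M = n/V = 0.59/1.01 = 0.584 mol/L

0.584 M


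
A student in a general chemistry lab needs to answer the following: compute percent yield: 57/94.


% yield = actual/theoretical × 100
= 57/94 × 100
= 60.64%

60.64%


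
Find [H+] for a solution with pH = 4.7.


[H+] = 10^(-pH) = 10^(-4.7)
= 2.0×10^-5 M

2.0×10^-5 M


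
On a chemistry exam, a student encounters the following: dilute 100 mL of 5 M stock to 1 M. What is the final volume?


C1V1 = C2V2
5 × 100 = 1 × V2
V2 = 500/1 = 500.0 mL

500.0 mL


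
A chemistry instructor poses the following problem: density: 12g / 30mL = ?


ρ = mass/volume
= 12/30
= 0.4 g/mL

0.4 g/mL


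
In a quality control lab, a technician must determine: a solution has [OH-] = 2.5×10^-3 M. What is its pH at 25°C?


pOH = -log10([OH-]) = -log10(2.5×10^-3)
= 3 - log10(2.5) = 2.6
pH = 14 - pOH = 14 - 2.6 = 11.4

11.4


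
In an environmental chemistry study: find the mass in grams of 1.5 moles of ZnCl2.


M(ZnCl2) = 136.28 g/mol
mass = n × M = 1.5 × 136.28 = 204.42 g

204.42 g


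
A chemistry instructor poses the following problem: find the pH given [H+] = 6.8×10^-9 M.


pH = -log10([H+]) = -log10(6.8×10^-9)
= 9 - log10(6.8)
= 9 - 0.83
= 8.17

8.17


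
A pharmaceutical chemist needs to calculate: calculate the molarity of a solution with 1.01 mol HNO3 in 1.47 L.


M = n/V = 1.01/1.47 = 0.687 mol/L

0.687 M


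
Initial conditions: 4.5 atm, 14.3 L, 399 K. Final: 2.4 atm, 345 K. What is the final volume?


P1V1/T1 = P2V2/T2
V2 = P1V1T2/(T1P2)
= 4.5×14.3×345/(399×2.4)
= 23.184 L

23.184 L


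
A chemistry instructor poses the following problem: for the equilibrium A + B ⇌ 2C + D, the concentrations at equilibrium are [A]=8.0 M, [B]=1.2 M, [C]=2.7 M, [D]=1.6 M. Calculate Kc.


Kc = [C]^2[D]/([A][B])
= (2.7^2 × 1.6^1)/(8.0^1 × 1.2^1)
= 11.664/9.6
= 1.215

1.215


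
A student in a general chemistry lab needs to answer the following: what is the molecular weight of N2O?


M(N2O) = 2×14.01 + 1×16.0
= 28.02 + 16.0
= 44.02 g/mol

44.02 g/mol


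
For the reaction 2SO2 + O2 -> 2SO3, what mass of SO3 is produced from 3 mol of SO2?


Mole ratio SO3:SO2 = 2:2
n(SO3) = 3 × 2/2 = 3.000 mol
mass = 3.000 × 80.07 = 240.21 g

240.21 g


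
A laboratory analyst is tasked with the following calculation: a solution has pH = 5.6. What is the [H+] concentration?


[H+] = 10^(-pH) = 10^(-5.6)
= 2.51×10^-6 M

2.51×10^-6 M


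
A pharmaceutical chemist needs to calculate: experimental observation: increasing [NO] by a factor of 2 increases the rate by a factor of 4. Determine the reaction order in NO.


rate ∝ [NO]^n
2^n = 4 → n = 2
Order in NO: 2

2


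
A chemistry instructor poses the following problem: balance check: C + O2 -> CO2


Equation: C + O2 -> CO2
Check atoms: C: 1=1, O: 2=2
Balanced

Yes, balanced


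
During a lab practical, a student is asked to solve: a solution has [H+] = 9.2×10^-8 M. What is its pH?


pH = -log10([H+]) = -log10(9.2×10^-8)
= 8 - log10(9.2)
= 8 - 0.96
= 7.04

7.04


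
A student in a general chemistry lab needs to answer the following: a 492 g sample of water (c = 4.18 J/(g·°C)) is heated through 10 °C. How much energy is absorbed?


q = mcΔT = 492 × 4.18 × 10
= 20565.60 J

20565.60 J


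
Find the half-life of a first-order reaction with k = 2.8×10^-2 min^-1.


t½ = ln2/k = 0.693147/(2.8×10^-2 min^-1)
= 24.76 min

24.76 min


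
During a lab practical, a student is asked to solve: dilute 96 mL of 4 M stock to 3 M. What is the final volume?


C1V1 = C2V2
4 × 96 = 3 × V2
V2 = 384/3 = 128.0 mL

128.0 mL


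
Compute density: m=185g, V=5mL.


ρ = mass/volume
= 185/5
= 37.0 g/mL

37.0 g/mL


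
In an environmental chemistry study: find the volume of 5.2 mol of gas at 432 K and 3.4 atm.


PV = nRT  (R = 0.08206 L·atm/(mol·K))
V = nRT/P = 5.2×0.08206×432/3.4
= 54.218 L

54.218 L


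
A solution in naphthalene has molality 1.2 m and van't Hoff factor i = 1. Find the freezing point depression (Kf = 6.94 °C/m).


ΔTf = Kf × m × i
= 6.94 × 1.2 × 1
= 8.328 °C

8.328 °C


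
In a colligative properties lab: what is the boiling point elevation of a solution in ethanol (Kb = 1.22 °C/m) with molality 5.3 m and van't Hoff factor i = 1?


ΔTb = Kb × m × i
= 1.22 × 5.3 × 1
= 6.466 °C

6.466 °C


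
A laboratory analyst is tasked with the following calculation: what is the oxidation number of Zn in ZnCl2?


Zn is +2
Oxidation number: +2

+2


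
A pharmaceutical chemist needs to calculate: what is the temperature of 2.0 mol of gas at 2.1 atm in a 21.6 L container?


PV = nRT  (R = 0.08206 L·atm/(mol·K))
T = PV/(nR) = 2.1×21.6/(2.0×0.08206)
= 45.36/0.164120
= 276.38 K

276.38 K


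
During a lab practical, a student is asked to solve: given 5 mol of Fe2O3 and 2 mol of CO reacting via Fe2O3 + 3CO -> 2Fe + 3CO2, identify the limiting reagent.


Mole ratio available / coefficient:
  Fe2O3: 5/1 = 5.000
  CO: 2/3 = 0.667
Smaller ratio is limiting.

CO


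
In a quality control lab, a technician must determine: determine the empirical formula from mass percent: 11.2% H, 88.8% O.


Assume 100 g sample. Moles of each element:
  H: 11.2/1.008 = 11.111 mol
  O: 88.8/16.0 = 5.55 mol
Divide by smallest (5.55):
  H: 11.111/5.55 = 2.0
  O: 5.55/5.55 = 1.0
Empirical formula: H2O

H2O


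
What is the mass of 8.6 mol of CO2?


M(CO2) = 44.01 g/mol
mass = n × M = 8.6 × 44.01 = 378.49 g

378.49 g


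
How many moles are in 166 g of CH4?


M(CH4) = 16.04 g/mol
n = mass/M = 166/16.04 = 10.3491 mol

10.3491 mol


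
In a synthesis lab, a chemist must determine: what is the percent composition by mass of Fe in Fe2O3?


M(Fe2O3) = 2×55.85 + 3×16.0 = 159.70 g/mol
Mass of Fe = 2 × 55.85 = 111.70 g/mol
% Fe = 111.70/159.70 × 100 = 69.94%

69.94%


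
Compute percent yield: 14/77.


% yield = actual/theoretical × 100
= 14/77 × 100
= 18.18%

18.18%


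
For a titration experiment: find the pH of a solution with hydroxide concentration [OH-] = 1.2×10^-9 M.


pOH = -log10([OH-]) = -log10(1.2×10^-9)
= 9 - log10(1.2) = 8.92
pH = 14 - pOH = 14 - 8.92 = 5.08

5.08


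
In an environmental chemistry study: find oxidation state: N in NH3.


x + 3(+1) = 0, so x = -3
Oxidation number: -3

-3


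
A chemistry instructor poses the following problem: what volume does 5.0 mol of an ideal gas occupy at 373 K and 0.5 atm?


PV = nRT  (R = 0.08206 L·atm/(mol·K))
V = nRT/P = 5.0×0.08206×373/0.5
= 306.084 L

306.084 L


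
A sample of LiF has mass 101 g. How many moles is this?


M(LiF) = 25.94 g/mol
n = mass/M = 101/25.94 = 3.8936 mol

3.8936 mol


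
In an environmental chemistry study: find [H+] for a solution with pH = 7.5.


[H+] = 10^(-pH) = 10^(-7.5)
= 3.16×10^-8 M

3.16×10^-8 M


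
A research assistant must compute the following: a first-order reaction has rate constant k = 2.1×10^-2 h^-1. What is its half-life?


t½ = ln2/k = 0.693147/(2.1×10^-2 h^-1)
= 33.01 h

33.01 h


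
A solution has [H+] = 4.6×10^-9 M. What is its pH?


pH = -log10([H+]) = -log10(4.6×10^-9)
= 9 - log10(4.6)
= 9 - 0.66
= 8.34

8.34


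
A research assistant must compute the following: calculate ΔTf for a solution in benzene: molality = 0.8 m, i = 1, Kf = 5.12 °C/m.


ΔTf = Kf × m × i
= 5.12 × 0.8 × 1
= 4.096 °C

4.096 °C


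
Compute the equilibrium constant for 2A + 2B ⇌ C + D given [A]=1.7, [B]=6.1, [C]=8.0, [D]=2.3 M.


Kc = [C][D]/([A]^2[B]^2)
= (8.0^1 × 2.3^1)/(1.7^2 × 6.1^2)
= 18.4/107.5369
= 0.1711

0.1711


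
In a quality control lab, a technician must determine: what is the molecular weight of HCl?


M(HCl) = 1×1.008 + 1×35.45
= 1.01 + 35.45
= 36.46 g/mol

36.46 g/mol


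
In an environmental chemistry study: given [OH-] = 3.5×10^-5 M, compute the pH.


pOH = -log10([OH-]) = -log10(3.5×10^-5)
= 5 - log10(3.5) = 4.46
pH = 14 - pOH = 14 - 4.46 = 9.54

9.54


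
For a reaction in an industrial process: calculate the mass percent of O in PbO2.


M(PbO2) = 1×207.2 + 2×16.0 = 239.20 g/mol
Mass of O = 2 × 16.0 = 32.00 g/mol
% O = 32.00/239.20 × 100 = 13.38%

13.38%


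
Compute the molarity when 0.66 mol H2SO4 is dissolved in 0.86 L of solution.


M = n/V = 0.66/0.86 = 0.767 mol/L

0.767 M


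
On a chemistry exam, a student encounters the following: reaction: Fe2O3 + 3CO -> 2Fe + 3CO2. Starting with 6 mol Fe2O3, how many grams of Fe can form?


Mole ratio Fe:Fe2O3 = 2:1
n(Fe) = 6 × 2/1 = 12.000 mol
mass = 12.000 × 55.85 = 670.2 g

670.2 g


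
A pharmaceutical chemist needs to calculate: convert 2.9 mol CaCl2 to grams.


M(CaCl2) = 110.98 g/mol
mass = n × M = 2.9 × 110.98 = 321.84 g

321.84 g


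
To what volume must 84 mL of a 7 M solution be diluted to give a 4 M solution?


C1V1 = C2V2
7 × 84 = 4 × V2
V2 = 588/4 = 147.0 mL

147.0 mL


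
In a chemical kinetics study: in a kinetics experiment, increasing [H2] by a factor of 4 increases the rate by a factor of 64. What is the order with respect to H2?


rate ∝ [H2]^n
4^n = 64 → n = 3
Order in H2: 3

3


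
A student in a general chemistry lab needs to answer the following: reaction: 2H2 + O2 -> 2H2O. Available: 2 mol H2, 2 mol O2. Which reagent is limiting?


Mole ratio available / coefficient:
  H2: 2/2 = 1.000
  O2: 2/1 = 2.000
Smaller ratio is limiting.

H2


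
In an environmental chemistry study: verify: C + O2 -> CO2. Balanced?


Equation: C + O2 -> CO2
Check atoms: C: 1=1, O: 2=2
Balanced

Yes, balanced


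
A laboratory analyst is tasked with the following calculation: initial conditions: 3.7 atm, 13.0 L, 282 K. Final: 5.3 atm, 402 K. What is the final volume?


P1V1/T1 = P2V2/T2
V2 = P1V1T2/(T1P2)
= 3.7×13.0×402/(282×5.3)
= 12.937 L

12.937 L


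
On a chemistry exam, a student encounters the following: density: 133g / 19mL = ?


ρ = mass/volume
= 133/19
= 7.0 g/mL

7.0 g/mL


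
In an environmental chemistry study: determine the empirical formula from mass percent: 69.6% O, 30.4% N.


Assume 100 g sample. Moles of each element:
  O: 69.6/16.0 = 4.35 mol
  N: 30.4/14.01 = 2.17 mol
Divide by smallest (2.17):
  O: 4.35/2.17 = 2.0
  N: 2.17/2.17 = 1.0
Empirical formula: NO2

NO2


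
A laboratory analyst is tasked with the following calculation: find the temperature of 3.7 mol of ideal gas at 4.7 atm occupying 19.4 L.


PV = nRT  (R = 0.08206 L·atm/(mol·K))
T = PV/(nR) = 4.7×19.4/(3.7×0.08206)
= 91.18/0.303622
= 300.31 K

300.31 K


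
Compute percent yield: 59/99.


% yield = actual/theoretical × 100
= 59/99 × 100
= 59.6%

59.6%


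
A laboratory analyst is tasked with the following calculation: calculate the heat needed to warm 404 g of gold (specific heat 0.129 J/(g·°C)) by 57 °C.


q = mcΔT = 404 × 0.129 × 57
= 2970.61 J

2970.61 J


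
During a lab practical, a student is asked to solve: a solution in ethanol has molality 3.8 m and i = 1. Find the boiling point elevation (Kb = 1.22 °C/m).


ΔTb = Kb × m × i
= 1.22 × 3.8 × 1
= 4.636 °C

4.636 °C


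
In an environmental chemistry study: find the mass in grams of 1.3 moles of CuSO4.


M(CuSO4) = 159.62 g/mol
mass = n × M = 1.3 × 159.62 = 207.51 g

207.51 g


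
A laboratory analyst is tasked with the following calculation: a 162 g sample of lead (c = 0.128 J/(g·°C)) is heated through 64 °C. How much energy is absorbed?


q = mcΔT = 162 × 0.128 × 64
= 1327.10 J

1327.10 J


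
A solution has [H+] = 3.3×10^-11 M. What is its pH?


pH = -log10([H+]) = -log10(3.3×10^-11)
= 11 - log10(3.3)
= 11 - 0.52
= 10.48

10.48


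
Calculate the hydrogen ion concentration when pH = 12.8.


[H+] = 10^(-pH) = 10^(-12.8)
= 1.58×10^-13 M

1.58×10^-13 M


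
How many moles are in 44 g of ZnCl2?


M(ZnCl2) = 136.28 g/mol
n = mass/M = 44/136.28 = 0.3229 mol

0.3229 mol


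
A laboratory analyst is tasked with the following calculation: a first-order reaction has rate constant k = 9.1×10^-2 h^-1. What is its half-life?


t½ = ln2/k = 0.693147/(9.1×10^-2 h^-1)
= 7.617 h

7.617 h


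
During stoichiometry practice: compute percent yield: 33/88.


% yield = actual/theoretical × 100
= 33/88 × 100
= 37.5%

37.5%


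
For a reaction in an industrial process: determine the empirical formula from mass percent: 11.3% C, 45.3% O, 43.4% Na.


Assume 100 g sample. Moles of each element:
  C: 11.3/12.01 = 0.941 mol
  O: 45.3/16.0 = 2.831 mol
  Na: 43.4/22.99 = 1.888 mol
Divide by smallest (0.941):
  C: 0.941/0.941 = 1.0
  O: 2.831/0.941 = 3.01
  Na: 1.888/0.941 = 2.01
Empirical formula: Na2CO3

Na2CO3


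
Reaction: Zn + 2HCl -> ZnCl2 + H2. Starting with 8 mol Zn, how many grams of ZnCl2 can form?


Mole ratio ZnCl2:Zn = 1:1
n(ZnCl2) = 8 × 1/1 = 8.000 mol
mass = 8.000 × 136.28 = 1090.24 g

1090.24 g


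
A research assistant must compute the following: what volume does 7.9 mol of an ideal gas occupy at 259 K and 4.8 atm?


PV = nRT  (R = 0.08206 L·atm/(mol·K))
V = nRT/P = 7.9×0.08206×259/4.8
= 34.98 L

34.98 L


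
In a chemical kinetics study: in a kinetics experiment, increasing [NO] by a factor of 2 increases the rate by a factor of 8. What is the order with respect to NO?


rate ∝ [NO]^n
2^n = 8 → n = 3
Order in NO: 3

3


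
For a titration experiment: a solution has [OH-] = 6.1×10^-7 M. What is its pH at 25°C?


pOH = -log10([OH-]) = -log10(6.1×10^-7)
= 7 - log10(6.1) = 6.21
pH = 14 - pOH = 14 - 6.21 = 7.79

7.79


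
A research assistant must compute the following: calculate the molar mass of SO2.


M(SO2) = 1×32.07 + 2×16.0
= 32.07 + 32.0
= 64.07 g/mol

64.07 g/mol


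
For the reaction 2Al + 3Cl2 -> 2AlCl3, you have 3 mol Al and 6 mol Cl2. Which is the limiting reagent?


Mole ratio available / coefficient:
  Al: 3/2 = 1.500
  Cl2: 6/3 = 2.000
Smaller ratio is limiting.

Al


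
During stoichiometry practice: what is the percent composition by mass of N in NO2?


M(NO2) = 1×14.01 + 2×16.0 = 46.01 g/mol
Mass of N = 1 × 14.01 = 14.01 g/mol
% N = 14.01/46.01 × 100 = 30.45%

30.45%


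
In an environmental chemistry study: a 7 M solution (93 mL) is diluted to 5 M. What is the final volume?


C1V1 = C2V2
7 × 93 = 5 × V2
V2 = 651/5 = 130.2 mL

130.2 mL


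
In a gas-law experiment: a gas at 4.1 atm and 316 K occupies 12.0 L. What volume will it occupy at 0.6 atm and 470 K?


P1V1/T1 = P2V2/T2
V2 = P1V1T2/(T1P2)
= 4.1×12.0×470/(316×0.6)
= 121.962 L

121.962 L


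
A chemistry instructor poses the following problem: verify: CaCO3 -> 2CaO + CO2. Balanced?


Equation: CaCO3 -> 2CaO + CO2
Check atoms: C: 1=1, Ca: 1≠2, O: 3≠4
Not balanced

No, not balanced


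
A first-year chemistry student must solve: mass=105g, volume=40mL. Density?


ρ = mass/volume
= 105/40
= 2.625 g/mL

2.625 g/mL


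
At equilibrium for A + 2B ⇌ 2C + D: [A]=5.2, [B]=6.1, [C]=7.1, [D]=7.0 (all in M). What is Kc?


Kc = [C]^2[D]/([A][B]^2)
= (7.1^2 × 7.0^1)/(5.2^1 × 6.1^2)
= 352.87/193.492
= 1.824

1.824


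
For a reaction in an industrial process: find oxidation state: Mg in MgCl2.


Group 2 metal: +2
Oxidation number: +2

+2


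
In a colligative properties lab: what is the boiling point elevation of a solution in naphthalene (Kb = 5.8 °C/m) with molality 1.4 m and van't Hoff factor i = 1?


ΔTb = Kb × m × i
= 5.8 × 1.4 × 1
= 8.12 °C

8.12 °C


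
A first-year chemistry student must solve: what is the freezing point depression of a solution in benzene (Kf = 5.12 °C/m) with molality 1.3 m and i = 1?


ΔTf = Kf × m × i
= 5.12 × 1.3 × 1
= 6.656 °C

6.656 °C


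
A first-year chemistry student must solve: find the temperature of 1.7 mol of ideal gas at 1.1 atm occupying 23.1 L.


PV = nRT  (R = 0.08206 L·atm/(mol·K))
T = PV/(nR) = 1.1×23.1/(1.7×0.08206)
= 25.41/0.139502
= 182.15 K

182.15 K


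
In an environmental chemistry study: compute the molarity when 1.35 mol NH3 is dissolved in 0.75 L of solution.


M = n/V = 1.35/0.75 = 1.800 mol/L

1.800 M


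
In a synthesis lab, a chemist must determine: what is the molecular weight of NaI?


M(NaI) = 1×22.99 + 1×126.9
= 22.99 + 126.9
= 149.89 g/mol

149.89 g/mol


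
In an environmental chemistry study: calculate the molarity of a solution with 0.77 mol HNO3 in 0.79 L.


M = n/V = 0.77/0.79 = 0.975 mol/L

0.975 M


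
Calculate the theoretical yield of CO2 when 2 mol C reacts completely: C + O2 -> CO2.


Mole ratio CO2:C = 1:1
n(CO2) = 2 × 1/1 = 2.000 mol
mass = 2.000 × 44.01 = 88.02 g

88.02 g


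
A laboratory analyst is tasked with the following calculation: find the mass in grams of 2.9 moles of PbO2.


M(PbO2) = 239.2 g/mol
mass = n × M = 2.9 × 239.2 = 693.68 g

693.68 g


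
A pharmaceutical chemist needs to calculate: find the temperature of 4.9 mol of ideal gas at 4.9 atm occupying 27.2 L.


PV = nRT  (R = 0.08206 L·atm/(mol·K))
T = PV/(nR) = 4.9×27.2/(4.9×0.08206)
= 133.28/0.402094
= 331.46 K

331.46 K


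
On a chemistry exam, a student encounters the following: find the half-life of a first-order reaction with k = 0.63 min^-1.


t½ = ln2/k = 0.693147/(0.63 min^-1)
= 1.100 min

1.100 min


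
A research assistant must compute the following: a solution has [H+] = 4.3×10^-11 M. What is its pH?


pH = -log10([H+]) = -log10(4.3×10^-11)
= 11 - log10(4.3)
= 11 - 0.63
= 10.37

10.37


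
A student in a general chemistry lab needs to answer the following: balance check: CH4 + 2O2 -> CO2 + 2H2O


Equation: CH4 + 2O2 -> CO2 + 2H2O
Check atoms: C: 1=1, H: 4=4, O: 4=4
Balanced

Yes, balanced


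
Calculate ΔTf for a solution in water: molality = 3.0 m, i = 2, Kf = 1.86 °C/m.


ΔTf = Kf × m × i
= 1.86 × 3.0 × 2
= 11.16 °C

11.16 °C


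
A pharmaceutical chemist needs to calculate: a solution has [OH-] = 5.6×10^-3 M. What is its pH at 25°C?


pOH = -log10([OH-]) = -log10(5.6×10^-3)
= 3 - log10(5.6) = 2.25
pH = 14 - pOH = 14 - 2.25 = 11.75

11.75


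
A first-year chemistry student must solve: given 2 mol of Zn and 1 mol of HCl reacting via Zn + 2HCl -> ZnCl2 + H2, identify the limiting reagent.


Mole ratio available / coefficient:
  Zn: 2/1 = 2.000
  HCl: 1/2 = 0.500
Smaller ratio is limiting.

HCl


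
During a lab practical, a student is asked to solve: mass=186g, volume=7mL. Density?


ρ = mass/volume
= 186/7
= 26.571 g/mL

26.571 g/mL


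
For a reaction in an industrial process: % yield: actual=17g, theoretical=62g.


% yield = actual/theoretical × 100
= 17/62 × 100
= 27.42%

27.42%


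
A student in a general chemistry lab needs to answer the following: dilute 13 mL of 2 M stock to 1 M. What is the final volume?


C1V1 = C2V2
2 × 13 = 1 × V2
V2 = 26/1 = 26.0 mL

26.0 mL


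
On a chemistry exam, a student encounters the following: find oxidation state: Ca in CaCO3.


Group 2 metal: +2
Oxidation number: +2

+2


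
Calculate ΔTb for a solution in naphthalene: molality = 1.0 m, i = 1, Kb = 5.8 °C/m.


ΔTb = Kb × m × i
= 5.8 × 1.0 × 1
= 5.8 °C

5.8 °C


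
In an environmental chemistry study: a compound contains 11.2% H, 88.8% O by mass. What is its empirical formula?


Assume 100 g sample. Moles of each element:
  H: 11.2/1.008 = 11.111 mol
  O: 88.8/16.0 = 5.55 mol
Divide by smallest (5.55):
  H: 11.111/5.55 = 2.0
  O: 5.55/5.55 = 1.0
Empirical formula: H2O

H2O


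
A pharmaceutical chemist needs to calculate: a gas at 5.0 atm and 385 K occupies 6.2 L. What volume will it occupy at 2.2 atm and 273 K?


P1V1/T1 = P2V2/T2
V2 = P1V1T2/(T1P2)
= 5.0×6.2×273/(385×2.2)
= 9.992 L

9.992 L


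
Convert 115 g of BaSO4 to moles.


M(BaSO4) = 233.4 g/mol
n = mass/M = 115/233.4 = 0.4927 mol

0.4927 mol


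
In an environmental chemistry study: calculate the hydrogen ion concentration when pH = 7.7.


[H+] = 10^(-pH) = 10^(-7.7)
= 2.0×10^-8 M

2.0×10^-8 M


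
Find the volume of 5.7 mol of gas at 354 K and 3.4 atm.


PV = nRT  (R = 0.08206 L·atm/(mol·K))
V = nRT/P = 5.7×0.08206×354/3.4
= 48.7 L

48.7 L


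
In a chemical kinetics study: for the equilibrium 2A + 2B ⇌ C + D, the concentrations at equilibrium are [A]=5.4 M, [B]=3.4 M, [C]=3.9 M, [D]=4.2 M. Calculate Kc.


Kc = [C][D]/([A]^2[B]^2)
= (3.9^1 × 4.2^1)/(5.4^2 × 3.4^2)
= 16.38/337.0896
= 0.04859

0.04859


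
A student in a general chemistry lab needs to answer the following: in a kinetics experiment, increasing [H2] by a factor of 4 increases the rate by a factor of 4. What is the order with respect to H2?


rate ∝ [H2]^n
4^n = 4 → n = 1
Order in H2: 1

1


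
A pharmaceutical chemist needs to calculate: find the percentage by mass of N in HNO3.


M(HNO3) = 1×1.008 + 1×14.01 + 3×16.0 = 63.018 g/mol
Mass of N = 1 × 14.01 = 14.01 g/mol
% N = 14.01/63.018 × 100 = 22.23%

22.23%


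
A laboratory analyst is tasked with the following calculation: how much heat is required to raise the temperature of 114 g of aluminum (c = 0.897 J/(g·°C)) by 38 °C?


q = mcΔT = 114 × 0.897 × 38
= 3885.80 J

3885.80 J


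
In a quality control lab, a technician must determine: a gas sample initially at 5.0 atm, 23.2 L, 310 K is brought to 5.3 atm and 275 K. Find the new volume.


P1V1/T1 = P2V2/T2
V2 = P1V1T2/(T1P2)
= 5.0×23.2×275/(310×5.3)
= 19.416 L

19.416 L


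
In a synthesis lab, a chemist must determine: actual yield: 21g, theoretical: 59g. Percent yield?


% yield = actual/theoretical × 100
= 21/59 × 100
= 35.59%

35.59%


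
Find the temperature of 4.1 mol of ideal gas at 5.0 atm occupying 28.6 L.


PV = nRT  (R = 0.08206 L·atm/(mol·K))
T = PV/(nR) = 5.0×28.6/(4.1×0.08206)
= 143.00/0.336446
= 425.03 K

425.03 K


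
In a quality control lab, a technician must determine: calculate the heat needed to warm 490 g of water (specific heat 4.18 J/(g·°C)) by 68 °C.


q = mcΔT = 490 × 4.18 × 68
= 139277.60 J

139277.60 J


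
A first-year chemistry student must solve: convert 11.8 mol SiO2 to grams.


M(SiO2) = 60.09 g/mol
mass = n × M = 11.8 × 60.09 = 709.06 g

709.06 g


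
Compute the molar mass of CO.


M(CO) = 1×12.01 + 1×16.0
= 12.01 + 16.0
= 28.01 g/mol

28.01 g/mol


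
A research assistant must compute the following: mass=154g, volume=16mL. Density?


ρ = mass/volume
= 154/16
= 9.625 g/mL

9.625 g/mL


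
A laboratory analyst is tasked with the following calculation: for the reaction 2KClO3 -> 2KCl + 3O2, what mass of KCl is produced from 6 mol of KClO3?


Mole ratio KCl:KClO3 = 2:2
n(KCl) = 6 × 2/2 = 6.000 mol
mass = 6.000 × 74.55 = 447.3 g

447.3 g


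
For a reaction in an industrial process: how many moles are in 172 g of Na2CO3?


M(Na2CO3) = 105.99 g/mol
n = mass/M = 172/105.99 = 1.6228 mol

1.6228 mol


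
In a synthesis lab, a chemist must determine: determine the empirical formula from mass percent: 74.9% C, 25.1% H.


Assume 100 g sample. Moles of each element:
  C: 74.9/12.01 = 6.236 mol
  H: 25.1/1.008 = 24.901 mol
Divide by smallest (6.236):
  C: 6.236/6.236 = 1.0
  H: 24.901/6.236 = 3.99
Empirical formula: CH4

CH4


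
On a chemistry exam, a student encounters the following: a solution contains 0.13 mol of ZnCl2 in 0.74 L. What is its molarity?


M = n/V = 0.13/0.74 = 0.176 mol/L

0.176 M


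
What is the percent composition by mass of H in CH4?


M(CH4) = 1×12.01 + 4×1.008 = 16.042 g/mol
Mass of H = 4 × 1.008 = 4.032 g/mol
% H = 4.032/16.042 × 100 = 25.13%

25.13%


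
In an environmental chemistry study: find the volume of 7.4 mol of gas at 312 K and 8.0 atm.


PV = nRT  (R = 0.08206 L·atm/(mol·K))
V = nRT/P = 7.4×0.08206×312/8.0
= 23.683 L

23.683 L


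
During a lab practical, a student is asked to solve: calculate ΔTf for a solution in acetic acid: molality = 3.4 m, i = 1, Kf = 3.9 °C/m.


ΔTf = Kf × m × i
= 3.9 × 3.4 × 1
= 13.26 °C

13.26 °C


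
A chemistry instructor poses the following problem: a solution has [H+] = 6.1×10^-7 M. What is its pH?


pH = -log10([H+]) = -log10(6.1×10^-7)
= 7 - log10(6.1)
= 7 - 0.79
= 6.21

6.21


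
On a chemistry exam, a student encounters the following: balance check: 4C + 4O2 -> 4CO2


Equation: 4C + 4O2 -> 4CO2
Check atoms: C: 4=4, O: 8=8
Balanced

Yes, balanced


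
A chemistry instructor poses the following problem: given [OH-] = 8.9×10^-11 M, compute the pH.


pOH = -log10([OH-]) = -log10(8.9×10^-11)
= 11 - log10(8.9) = 10.05
pH = 14 - pOH = 14 - 10.05 = 3.95

3.95


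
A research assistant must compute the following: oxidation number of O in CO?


O is usually -2
Oxidation number: -2

-2


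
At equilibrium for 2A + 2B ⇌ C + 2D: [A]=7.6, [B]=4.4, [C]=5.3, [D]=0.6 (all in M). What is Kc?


Kc = [C][D]^2/([A]^2[B]^2)
= (5.3^1 × 0.6^2)/(7.6^2 × 4.4^2)
= 1.908/1118.2336
= 0.001706

0.001706


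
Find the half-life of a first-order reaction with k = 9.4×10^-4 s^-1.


t½ = ln2/k = 0.693147/(9.4×10^-4 s^-1)
= 737.4 s

737.4 s


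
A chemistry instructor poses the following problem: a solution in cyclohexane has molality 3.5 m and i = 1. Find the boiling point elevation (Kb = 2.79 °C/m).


ΔTb = Kb × m × i
= 2.79 × 3.5 × 1
= 9.765 °C

9.765 °C


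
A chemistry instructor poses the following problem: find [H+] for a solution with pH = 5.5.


[H+] = 10^(-pH) = 10^(-5.5)
= 3.16×10^-6 M

3.16×10^-6 M


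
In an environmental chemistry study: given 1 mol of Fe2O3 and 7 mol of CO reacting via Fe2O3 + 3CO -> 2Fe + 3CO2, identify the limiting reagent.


Mole ratio available / coefficient:
  Fe2O3: 1/1 = 1.000
  CO: 7/3 = 2.333
Smaller ratio is limiting.

Fe2O3


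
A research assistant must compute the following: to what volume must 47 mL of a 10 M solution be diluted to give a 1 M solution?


C1V1 = C2V2
10 × 47 = 1 × V2
V2 = 470/1 = 470.0 mL

470.0 mL


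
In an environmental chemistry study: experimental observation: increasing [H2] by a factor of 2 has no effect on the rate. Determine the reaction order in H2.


rate ∝ [H2]^n
rate ∝ [H2]^0
Order in H2: 0

0


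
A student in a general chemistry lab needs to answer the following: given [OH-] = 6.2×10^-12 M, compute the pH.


pOH = -log10([OH-]) = -log10(6.2×10^-12)
= 12 - log10(6.2) = 11.21
pH = 14 - pOH = 14 - 11.21 = 2.79

2.79


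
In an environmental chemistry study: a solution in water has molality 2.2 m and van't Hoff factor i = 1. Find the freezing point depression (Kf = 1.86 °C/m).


ΔTf = Kf × m × i
= 1.86 × 2.2 × 1
= 4.092 °C

4.092 °C


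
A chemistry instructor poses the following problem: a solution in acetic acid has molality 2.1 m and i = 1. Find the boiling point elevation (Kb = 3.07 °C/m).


ΔTb = Kb × m × i
= 3.07 × 2.1 × 1
= 6.447 °C

6.447 °C


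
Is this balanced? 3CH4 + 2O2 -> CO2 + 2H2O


Equation: 3CH4 + 2O2 -> CO2 + 2H2O
Check atoms: C: 3≠1, H: 12≠4, O: 4=4
Not balanced

No, not balanced


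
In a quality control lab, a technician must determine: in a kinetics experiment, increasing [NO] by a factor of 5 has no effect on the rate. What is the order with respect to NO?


rate ∝ [NO]^n
rate ∝ [NO]^0
Order in NO: 0

0


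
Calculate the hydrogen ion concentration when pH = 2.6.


[H+] = 10^(-pH) = 10^(-2.6)
= 2.51×10^-3 M

2.51×10^-3 M


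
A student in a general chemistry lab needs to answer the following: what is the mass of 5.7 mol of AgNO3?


M(AgNO3) = 169.88 g/mol
mass = n × M = 5.7 × 169.88 = 968.32 g

968.32 g


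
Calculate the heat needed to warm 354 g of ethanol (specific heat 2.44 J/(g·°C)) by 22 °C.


q = mcΔT = 354 × 2.44 × 22
= 19002.72 J

19002.72 J


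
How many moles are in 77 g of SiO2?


M(SiO2) = 60.09 g/mol
n = mass/M = 77/60.09 = 1.2814 mol

1.2814 mol


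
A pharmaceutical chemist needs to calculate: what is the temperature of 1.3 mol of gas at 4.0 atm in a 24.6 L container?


PV = nRT  (R = 0.08206 L·atm/(mol·K))
T = PV/(nR) = 4.0×24.6/(1.3×0.08206)
= 98.40/0.106678
= 922.40 K

922.40 K


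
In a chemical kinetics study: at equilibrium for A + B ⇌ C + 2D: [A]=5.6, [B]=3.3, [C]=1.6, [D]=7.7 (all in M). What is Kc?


Kc = [C][D]^2/([A][B])
= (1.6^1 × 7.7^2)/(5.6^1 × 3.3^1)
= 94.864/18.48
= 5.133

5.133


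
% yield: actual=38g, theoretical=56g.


% yield = actual/theoretical × 100
= 38/56 × 100
= 67.86%

67.86%


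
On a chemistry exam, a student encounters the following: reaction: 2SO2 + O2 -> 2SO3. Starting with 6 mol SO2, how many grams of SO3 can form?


Mole ratio SO3:SO2 = 2:2
n(SO3) = 6 × 2/2 = 6.000 mol
mass = 6.000 × 80.07 = 480.42 g

480.42 g


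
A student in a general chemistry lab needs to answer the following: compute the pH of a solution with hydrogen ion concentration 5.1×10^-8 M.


pH = -log10([H+]) = -log10(5.1×10^-8)
= 8 - log10(5.1)
= 8 - 0.71
= 7.29

7.29


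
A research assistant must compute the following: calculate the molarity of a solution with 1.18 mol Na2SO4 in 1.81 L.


M = n/V = 1.18/1.81 = 0.652 mol/L

0.652 M


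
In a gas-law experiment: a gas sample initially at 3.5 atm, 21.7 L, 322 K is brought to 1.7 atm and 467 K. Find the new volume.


P1V1/T1 = P2V2/T2
V2 = P1V1T2/(T1P2)
= 3.5×21.7×467/(322×1.7)
= 64.795 L

64.795 L


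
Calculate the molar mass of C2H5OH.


M(C2H5OH) = 2×12.01 + 6×1.008 + 1×16.0
= 24.02 + 6.05 + 16.0
= 46.07 g/mol

46.07 g/mol


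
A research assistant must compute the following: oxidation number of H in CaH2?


H with a metal (hydride): -1
Oxidation number: -1

-1


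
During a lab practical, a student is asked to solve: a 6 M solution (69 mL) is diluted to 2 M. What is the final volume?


C1V1 = C2V2
6 × 69 = 2 × V2
V2 = 414/2 = 207.0 mL

207.0 mL


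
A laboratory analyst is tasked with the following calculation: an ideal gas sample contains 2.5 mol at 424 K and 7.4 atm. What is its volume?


PV = nRT  (R = 0.08206 L·atm/(mol·K))
V = nRT/P = 2.5×0.08206×424/7.4
= 11.755 L

11.755 L


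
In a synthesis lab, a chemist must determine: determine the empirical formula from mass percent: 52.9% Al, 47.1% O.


Assume 100 g sample. Moles of each element:
  Al: 52.9/26.98 = 1.961 mol
  O: 47.1/16.0 = 2.944 mol
Divide by smallest (1.961):
  Al: 1.961/1.961 = 1.0
  O: 2.944/1.961 = 1.5
Multiply all ratios by 2 to obtain whole numbers.
Empirical formula: Al2O3

Al2O3


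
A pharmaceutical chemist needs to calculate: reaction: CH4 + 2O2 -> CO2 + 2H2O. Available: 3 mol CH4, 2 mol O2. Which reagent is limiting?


Mole ratio available / coefficient:
  CH4: 3/1 = 3.000
  O2: 2/2 = 1.000
Smaller ratio is limiting.

O2


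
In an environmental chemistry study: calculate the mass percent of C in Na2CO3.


M(Na2CO3) = 2×22.99 + 1×12.01 + 3×16.0 = 105.99 g/mol
Mass of C = 1 × 12.01 = 12.01 g/mol
% C = 12.01/105.99 × 100 = 11.33%

11.33%


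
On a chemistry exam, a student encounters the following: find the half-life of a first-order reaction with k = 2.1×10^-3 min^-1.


t½ = ln2/k = 0.693147/(2.1×10^-3 min^-1)
= 330.1 min

330.1 min


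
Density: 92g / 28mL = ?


ρ = mass/volume
= 92/28
= 3.286 g/mL

3.286 g/mL


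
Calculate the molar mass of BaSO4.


M(BaSO4) = 1×137.33 + 1×32.07 + 4×16.0
= 137.33 + 32.07 + 64.0
= 233.4 g/mol

233.4 g/mol


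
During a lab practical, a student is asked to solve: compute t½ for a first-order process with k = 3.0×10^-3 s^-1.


t½ = ln2/k = 0.693147/(3.0×10^-3 s^-1)
= 231.0 s

231.0 s


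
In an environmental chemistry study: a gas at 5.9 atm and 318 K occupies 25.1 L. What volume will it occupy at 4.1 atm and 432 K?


P1V1/T1 = P2V2/T2
V2 = P1V1T2/(T1P2)
= 5.9×25.1×432/(318×4.1)
= 49.068 L

49.068 L


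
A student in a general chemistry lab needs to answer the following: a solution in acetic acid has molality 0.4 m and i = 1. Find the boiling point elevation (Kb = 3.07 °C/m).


ΔTb = Kb × m × i
= 3.07 × 0.4 × 1
= 1.228 °C

1.228 °C


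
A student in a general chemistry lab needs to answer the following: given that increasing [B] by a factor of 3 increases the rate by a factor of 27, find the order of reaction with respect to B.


rate ∝ [B]^n
3^n = 27 → n = 3
Order in B: 3

3


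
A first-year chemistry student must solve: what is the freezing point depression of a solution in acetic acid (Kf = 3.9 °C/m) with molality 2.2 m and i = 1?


ΔTf = Kf × m × i
= 3.9 × 2.2 × 1
= 8.58 °C

8.58 °C


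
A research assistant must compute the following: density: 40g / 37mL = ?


ρ = mass/volume
= 40/37
= 1.081 g/mL

1.081 g/mL


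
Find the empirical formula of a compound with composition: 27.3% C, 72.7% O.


Assume 100 g sample. Moles of each element:
  C: 27.3/12.01 = 2.273 mol
  O: 72.7/16.0 = 4.544 mol
Divide by smallest (2.273):
  C: 2.273/2.273 = 1.0
  O: 4.544/2.273 = 2.0
Empirical formula: CO2

CO2


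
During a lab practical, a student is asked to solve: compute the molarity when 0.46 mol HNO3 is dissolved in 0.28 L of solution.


M = n/V = 0.46/0.28 = 1.643 mol/L

1.643 M


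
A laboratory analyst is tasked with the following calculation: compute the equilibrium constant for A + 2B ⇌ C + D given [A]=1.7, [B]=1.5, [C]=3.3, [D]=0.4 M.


Kc = [C][D]/([A][B]^2)
= (3.3^1 × 0.4^1)/(1.7^1 × 1.5^2)
= 1.32/3.825
= 0.3451

0.3451
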